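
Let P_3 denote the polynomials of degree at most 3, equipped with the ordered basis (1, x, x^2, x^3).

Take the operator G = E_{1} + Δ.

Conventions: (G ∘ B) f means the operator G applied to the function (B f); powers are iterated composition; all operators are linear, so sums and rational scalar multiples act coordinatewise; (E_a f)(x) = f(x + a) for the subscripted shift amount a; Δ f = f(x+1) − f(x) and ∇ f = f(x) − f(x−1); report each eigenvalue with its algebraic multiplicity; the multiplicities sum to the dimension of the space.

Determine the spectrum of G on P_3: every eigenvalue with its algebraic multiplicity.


image of 1: 1
image of x: x + 2
image of x^2: x^2 + 4x + 2
image of x^3: x^3 + 6x^2 + 6x + 2
the matrix is upper triangular; its diagonal is (1, 1, 1, 1)
for a triangular matrix the eigenvalues are the diagonal entries, with algebraic multiplicity their repetition count

λ = 1 (multiplicity 4)


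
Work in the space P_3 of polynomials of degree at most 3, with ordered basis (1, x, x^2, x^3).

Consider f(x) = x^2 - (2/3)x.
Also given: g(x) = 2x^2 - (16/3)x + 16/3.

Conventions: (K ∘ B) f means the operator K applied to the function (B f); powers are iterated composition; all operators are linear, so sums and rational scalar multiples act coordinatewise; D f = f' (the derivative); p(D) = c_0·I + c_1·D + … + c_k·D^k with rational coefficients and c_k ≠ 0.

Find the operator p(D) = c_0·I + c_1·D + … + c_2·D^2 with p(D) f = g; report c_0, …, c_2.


p(D) = 2·I − 2·D + 2·D^2, i.e. c_0 = 2, c_1 = -2, c_2 = 2

D^0 f = x^2 - (2/3)x
D^1 f = 2x - 2/3
D^2 f = 2
matching coefficients of g against c_0 f + c_1 Df + … from the top degree down determines the c_i
solution: c_0 = 2, c_1 = -2, c_2 = 2


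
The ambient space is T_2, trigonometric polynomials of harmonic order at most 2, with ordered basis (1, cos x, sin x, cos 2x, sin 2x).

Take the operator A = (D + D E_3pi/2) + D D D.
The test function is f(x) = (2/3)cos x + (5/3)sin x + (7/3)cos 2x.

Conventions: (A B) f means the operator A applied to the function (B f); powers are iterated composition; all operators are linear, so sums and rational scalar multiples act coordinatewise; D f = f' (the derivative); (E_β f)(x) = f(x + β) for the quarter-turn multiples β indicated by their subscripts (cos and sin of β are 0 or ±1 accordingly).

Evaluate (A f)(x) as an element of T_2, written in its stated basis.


the result is g(x) = (2/3)cos x + (5/3)sin x + (56/3)sin 2x

D f = (5/3)cos x - (2/3)sin x - (14/3)sin 2x
E_3pi/2 f = -(5/3)cos x + (2/3)sin x - (7/3)cos 2x
D E_3pi/2 f = (2/3)cos x + (5/3)sin x + (14/3)sin 2x
(D + D E_3pi/2) f = (7/3)cos x + sin x
D f = (5/3)cos x - (2/3)sin x - (14/3)sin 2x
D D f = -(2/3)cos x - (5/3)sin x - (28/3)cos 2x
D D D f = -(5/3)cos x + (2/3)sin x + (56/3)sin 2x
((D + D E_3pi/2) + D D D) f = (2/3)cos x + (5/3)sin x + (56/3)sin 2x


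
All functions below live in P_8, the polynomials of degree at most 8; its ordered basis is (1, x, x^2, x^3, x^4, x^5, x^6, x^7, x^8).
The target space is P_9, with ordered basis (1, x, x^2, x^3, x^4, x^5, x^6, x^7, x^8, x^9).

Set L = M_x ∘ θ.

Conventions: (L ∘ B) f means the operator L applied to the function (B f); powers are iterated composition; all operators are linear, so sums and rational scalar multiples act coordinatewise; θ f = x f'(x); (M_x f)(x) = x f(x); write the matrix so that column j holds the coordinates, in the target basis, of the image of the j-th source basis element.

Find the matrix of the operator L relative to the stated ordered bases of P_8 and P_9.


the matrix is [[0, 0, 0, 0, 0, 0, 0, 0, 0]; [0, 0, 0, 0, 0, 0, 0, 0, 0]; [0, 1, 0, 0, 0, 0, 0, 0, 0]; [0, 0, 2, 0, 0, 0, 0, 0, 0]; [0, 0, 0, 3, 0, 0, 0, 0, 0]; [0, 0, 0, 0, 4, 0, 0, 0, 0]; [0, 0, 0, 0, 0, 5, 0, 0, 0]; [0, 0, 0, 0, 0, 0, 6, 0, 0]; [0, 0, 0, 0, 0, 0, 0, 7, 0]; [0, 0, 0, 0, 0, 0, 0, 0, 8]] (rows listed top to bottom)

image of 1: 0
image of x: x^2
image of x^2: 2x^3
image of x^3: 3x^4
image of x^4: 4x^5
image of x^5: 5x^6
image of x^6: 6x^7
image of x^7: 7x^8
image of x^8: 8x^9
each image's coordinates form column j of the matrix


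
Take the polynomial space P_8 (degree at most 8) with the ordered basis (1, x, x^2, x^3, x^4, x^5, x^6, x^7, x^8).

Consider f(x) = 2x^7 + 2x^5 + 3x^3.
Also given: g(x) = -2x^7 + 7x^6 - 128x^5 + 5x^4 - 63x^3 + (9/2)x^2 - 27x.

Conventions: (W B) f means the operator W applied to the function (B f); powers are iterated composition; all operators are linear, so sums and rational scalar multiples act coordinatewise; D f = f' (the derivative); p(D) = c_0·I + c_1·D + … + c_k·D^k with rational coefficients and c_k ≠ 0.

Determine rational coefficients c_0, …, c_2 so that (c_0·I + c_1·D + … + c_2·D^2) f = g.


D^0 f = 2x^7 + 2x^5 + 3x^3
D^1 f = 14x^6 + 10x^4 + 9x^2
D^2 f = 84x^5 + 40x^3 + 18x
matching coefficients of g against c_0 f + c_1 Df + … from the top degree down determines the c_i
solution: c_0 = -1, c_1 = 1/2, c_2 = -3/2

p(D) = -I + (1/2)·D − (3/2)·D^2, i.e. c_0 = -1, c_1 = 1/2, c_2 = -3/2


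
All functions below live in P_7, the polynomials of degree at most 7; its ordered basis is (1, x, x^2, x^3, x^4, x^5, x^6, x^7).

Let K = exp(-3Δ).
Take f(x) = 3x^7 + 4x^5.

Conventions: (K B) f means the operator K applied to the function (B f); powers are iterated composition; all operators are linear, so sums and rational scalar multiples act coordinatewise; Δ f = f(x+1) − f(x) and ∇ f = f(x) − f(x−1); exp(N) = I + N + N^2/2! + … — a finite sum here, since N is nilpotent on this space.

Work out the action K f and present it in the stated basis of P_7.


order-1 term: -63x^6 - 189x^5 - 375x^4 - 435x^3 - 309x^2 - 123x - 21
order-2 term: 567x^5 + 2835x^4 + 6975x^3 + 9585x^2 + 7119x + 2241
order-3 term: -2835x^4 - 17010x^3 - 43605x^2 - 54270x - 27081
order-4 term: 8505x^3 + 51030x^2 + 112185x + 88290
order-5 term: -15309x^2 - 76545x - 103032
order-6 term: 15309x + 45927
order-7 term: -6561
the series for exp(-3Δ) f terminates at order 7
exp(-3Δ) f = 3x^7 - 63x^6 + 382x^5 - 375x^4 - 1965x^3 + 1392x^2 + 3675x - 237

g(x) = 3x^7 - 63x^6 + 382x^5 - 375x^4 - 1965x^3 + 1392x^2 + 3675x - 237


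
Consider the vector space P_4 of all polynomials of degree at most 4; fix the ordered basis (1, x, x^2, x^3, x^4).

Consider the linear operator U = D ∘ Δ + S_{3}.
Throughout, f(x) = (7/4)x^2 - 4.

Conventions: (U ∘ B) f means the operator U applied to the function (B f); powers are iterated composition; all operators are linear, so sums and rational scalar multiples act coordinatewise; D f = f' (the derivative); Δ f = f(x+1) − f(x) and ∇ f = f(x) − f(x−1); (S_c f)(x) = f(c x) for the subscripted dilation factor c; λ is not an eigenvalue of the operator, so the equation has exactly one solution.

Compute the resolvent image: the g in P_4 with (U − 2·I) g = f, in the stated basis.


write g with unknown coordinates in the stated basis and equate coefficients in (U − 2·I) g = f
solving from the highest basis element down gives g = (1/4)x^2 + 9/2
check: U g = (9/4)x^2 + 5
so U g − 2·g = (7/4)x^2 - 4 = f ✓

g(x) = (1/4)x^2 + 9/2


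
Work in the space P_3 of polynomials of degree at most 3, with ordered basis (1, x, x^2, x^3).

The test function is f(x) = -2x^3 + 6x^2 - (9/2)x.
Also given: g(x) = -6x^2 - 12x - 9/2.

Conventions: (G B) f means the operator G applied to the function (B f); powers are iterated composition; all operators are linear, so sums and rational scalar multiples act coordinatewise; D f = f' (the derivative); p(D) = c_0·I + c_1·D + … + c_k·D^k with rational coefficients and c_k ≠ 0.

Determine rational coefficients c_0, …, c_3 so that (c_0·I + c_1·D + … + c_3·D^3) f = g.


D^0 f = -2x^3 + 6x^2 - (9/2)x
D^1 f = -6x^2 + 12x - 9/2
D^2 f = -12x + 12
D^3 f = -12
matching coefficients of g against c_0 f + c_1 Df + … from the top degree down determines the c_i
solution: c_0 = 0, c_1 = 1, c_2 = 2, c_3 = 2

c_0 = 0, c_1 = 1, c_2 = 2, c_3 = 2


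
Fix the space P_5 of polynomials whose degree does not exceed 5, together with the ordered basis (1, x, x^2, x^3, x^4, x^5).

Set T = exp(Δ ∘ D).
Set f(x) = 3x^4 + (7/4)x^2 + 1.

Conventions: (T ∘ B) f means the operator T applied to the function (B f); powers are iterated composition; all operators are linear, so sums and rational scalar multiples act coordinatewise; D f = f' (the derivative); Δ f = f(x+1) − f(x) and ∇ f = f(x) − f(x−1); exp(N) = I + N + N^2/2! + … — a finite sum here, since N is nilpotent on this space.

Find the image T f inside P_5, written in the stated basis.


order-1 term: 36x^2 + 36x + 31/2
order-2 term: 36
the series for exp(Δ ∘ D) f terminates at order 2
exp(Δ ∘ D) f = 3x^4 + (151/4)x^2 + 36x + 105/2

the result is g(x) = 3x^4 + (151/4)x^2 + 36x + 105/2


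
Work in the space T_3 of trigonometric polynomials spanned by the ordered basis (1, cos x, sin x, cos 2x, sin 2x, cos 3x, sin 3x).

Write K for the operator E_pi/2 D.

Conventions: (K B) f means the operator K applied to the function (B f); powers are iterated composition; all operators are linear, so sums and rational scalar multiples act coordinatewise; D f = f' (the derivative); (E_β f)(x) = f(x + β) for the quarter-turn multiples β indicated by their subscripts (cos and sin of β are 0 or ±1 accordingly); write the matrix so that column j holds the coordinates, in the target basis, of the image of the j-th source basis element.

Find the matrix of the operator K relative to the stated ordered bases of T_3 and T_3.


the matrix is [[0, 0, 0, 0, 0, 0, 0]; [0, -1, 0, 0, 0, 0, 0]; [0, 0, -1, 0, 0, 0, 0]; [0, 0, 0, 0, -2, 0, 0]; [0, 0, 0, 2, 0, 0, 0]; [0, 0, 0, 0, 0, 3, 0]; [0, 0, 0, 0, 0, 0, 3]] (rows listed top to bottom)

image of 1: 0
image of cos x: -cos x
image of sin x: -sin x
image of cos 2x: 2sin 2x
image of sin 2x: -2cos 2x
image of cos 3x: 3cos 3x
image of sin 3x: 3sin 3x
each image's coordinates form column j of the matrix


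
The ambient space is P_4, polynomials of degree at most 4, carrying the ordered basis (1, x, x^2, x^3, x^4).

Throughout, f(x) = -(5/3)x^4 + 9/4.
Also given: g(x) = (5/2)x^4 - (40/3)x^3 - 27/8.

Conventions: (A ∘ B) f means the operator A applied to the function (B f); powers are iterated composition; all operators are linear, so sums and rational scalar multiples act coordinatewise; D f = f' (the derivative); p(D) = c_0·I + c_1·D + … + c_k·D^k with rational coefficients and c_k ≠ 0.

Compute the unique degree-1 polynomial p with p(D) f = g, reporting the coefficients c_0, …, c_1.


D^0 f = -(5/3)x^4 + 9/4
D^1 f = -(20/3)x^3
matching coefficients of g against c_0 f + c_1 Df + … from the top degree down determines the c_i
solution: c_0 = -3/2, c_1 = 2

c_0 = -3/2, c_1 = 2


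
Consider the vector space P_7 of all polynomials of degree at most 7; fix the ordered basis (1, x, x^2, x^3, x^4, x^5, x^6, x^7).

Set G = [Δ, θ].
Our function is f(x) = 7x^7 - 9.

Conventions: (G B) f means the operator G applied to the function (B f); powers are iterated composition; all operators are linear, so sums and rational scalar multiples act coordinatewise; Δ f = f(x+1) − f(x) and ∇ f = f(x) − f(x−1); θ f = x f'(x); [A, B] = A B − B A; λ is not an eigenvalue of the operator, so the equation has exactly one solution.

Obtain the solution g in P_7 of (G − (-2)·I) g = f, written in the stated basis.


write g with unknown coordinates in the stated basis and equate coefficients in (G − (-2)·I) g = f
solving from the highest basis element down gives g = (7/2)x^7 - (49/4)x^6 - (147/4)x^5 + (735/8)x^4 + (1225/4)x^3 - (2205/8)x^2 - (5733/8)x + 1643/16
check: G g = (49/2)x^6 + (147/2)x^5 - (735/4)x^4 - (1225/2)x^3 + (2205/4)x^2 + (5733/4)x - 1715/8
so G g − (-2)·g = 7x^7 - 9 = f ✓

the image equals g(x) = (7/2)x^7 - (49/4)x^6 - (147/4)x^5 + (735/8)x^4 + (1225/4)x^3 - (2205/8)x^2 - (5733/8)x + 1643/16


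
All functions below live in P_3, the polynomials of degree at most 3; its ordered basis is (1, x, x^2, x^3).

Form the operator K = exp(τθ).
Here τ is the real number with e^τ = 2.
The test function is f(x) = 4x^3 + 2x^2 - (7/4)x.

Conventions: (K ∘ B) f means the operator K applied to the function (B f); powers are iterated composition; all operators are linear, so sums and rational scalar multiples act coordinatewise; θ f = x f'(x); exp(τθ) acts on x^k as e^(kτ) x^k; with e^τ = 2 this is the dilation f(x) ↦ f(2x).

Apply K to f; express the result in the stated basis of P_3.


the image equals g(x) = 32x^3 + 8x^2 - (7/2)x

exp(τθ) x^k = e^(kτ) x^k; with e^τ = 2 this sends x^k to 2^k x^k
x ↦ 2 x
x^2 ↦ 4 x^2
x^3 ↦ 8 x^3
applying this coordinatewise to f: exp(τθ) f = 32x^3 + 8x^2 - (7/2)x


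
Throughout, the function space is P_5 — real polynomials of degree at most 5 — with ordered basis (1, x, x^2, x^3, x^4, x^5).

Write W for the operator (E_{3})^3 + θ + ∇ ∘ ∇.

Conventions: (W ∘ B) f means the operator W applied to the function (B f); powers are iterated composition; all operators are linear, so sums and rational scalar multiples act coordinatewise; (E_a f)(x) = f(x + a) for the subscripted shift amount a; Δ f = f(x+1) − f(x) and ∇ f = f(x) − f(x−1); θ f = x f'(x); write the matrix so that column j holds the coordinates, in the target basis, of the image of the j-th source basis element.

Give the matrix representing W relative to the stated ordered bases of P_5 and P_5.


the matrix is [[1, 9, 83, 723, 6575, 59019]; [0, 2, 18, 249, 2892, 32875]; [0, 0, 3, 27, 498, 7230]; [0, 0, 0, 4, 36, 830]; [0, 0, 0, 0, 5, 45]; [0, 0, 0, 0, 0, 6]] (rows listed top to bottom)

image of 1: 1
image of x: 2x + 9
image of x^2: 3x^2 + 18x + 83
image of x^3: 4x^3 + 27x^2 + 249x + 723
image of x^4: 5x^4 + 36x^3 + 498x^2 + 2892x + 6575
image of x^5: 6x^5 + 45x^4 + 830x^3 + 7230x^2 + 32875x + 59019
each image's coordinates form column j of the matrix


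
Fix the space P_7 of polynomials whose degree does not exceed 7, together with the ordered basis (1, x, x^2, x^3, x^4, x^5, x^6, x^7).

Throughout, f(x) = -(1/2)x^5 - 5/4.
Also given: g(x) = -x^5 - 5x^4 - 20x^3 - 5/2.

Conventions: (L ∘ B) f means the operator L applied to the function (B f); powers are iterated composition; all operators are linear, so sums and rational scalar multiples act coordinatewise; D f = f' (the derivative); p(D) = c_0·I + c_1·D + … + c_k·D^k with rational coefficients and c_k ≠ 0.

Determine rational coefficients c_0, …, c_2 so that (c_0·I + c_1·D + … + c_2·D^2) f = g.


D^0 f = -(1/2)x^5 - 5/4
D^1 f = -(5/2)x^4
D^2 f = -10x^3
matching coefficients of g against c_0 f + c_1 Df + … from the top degree down determines the c_i
solution: c_0 = 2, c_1 = 2, c_2 = 2

p(D) = 2·I + 2·D + 2·D^2, i.e. c_0 = 2, c_1 = 2, c_2 = 2


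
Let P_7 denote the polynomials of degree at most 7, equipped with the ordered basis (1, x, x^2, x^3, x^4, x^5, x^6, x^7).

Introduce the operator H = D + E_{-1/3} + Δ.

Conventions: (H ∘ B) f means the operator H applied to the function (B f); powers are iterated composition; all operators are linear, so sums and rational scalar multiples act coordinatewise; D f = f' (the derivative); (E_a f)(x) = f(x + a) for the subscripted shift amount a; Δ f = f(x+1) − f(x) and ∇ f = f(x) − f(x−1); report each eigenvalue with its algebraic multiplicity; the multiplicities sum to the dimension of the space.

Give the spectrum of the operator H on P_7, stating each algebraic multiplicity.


image of 1: 1
image of x: x + 5/3
image of x^2: x^2 + (10/3)x + 10/9
image of x^3: x^3 + 5x^2 + (10/3)x + 26/27
image of x^4: x^4 + (20/3)x^3 + (20/3)x^2 + (104/27)x + 82/81
image of x^5: x^5 + (25/3)x^4 + (100/9)x^3 + (260/27)x^2 + (410/81)x + 242/243
image of x^6: x^6 + 10x^5 + (50/3)x^4 + (520/27)x^3 + (410/27)x^2 + (484/81)x + 730/729
image of x^7: x^7 + (35/3)x^6 + (70/3)x^5 + (910/27)x^4 + (2870/81)x^3 + (1694/81)x^2 + (5110/729)x + 2186/2187
the matrix is upper triangular; its diagonal is (1, 1, 1, 1, 1, 1, 1, 1)
for a triangular matrix the eigenvalues are the diagonal entries, with algebraic multiplicity their repetition count

λ = 1 (multiplicity 8)


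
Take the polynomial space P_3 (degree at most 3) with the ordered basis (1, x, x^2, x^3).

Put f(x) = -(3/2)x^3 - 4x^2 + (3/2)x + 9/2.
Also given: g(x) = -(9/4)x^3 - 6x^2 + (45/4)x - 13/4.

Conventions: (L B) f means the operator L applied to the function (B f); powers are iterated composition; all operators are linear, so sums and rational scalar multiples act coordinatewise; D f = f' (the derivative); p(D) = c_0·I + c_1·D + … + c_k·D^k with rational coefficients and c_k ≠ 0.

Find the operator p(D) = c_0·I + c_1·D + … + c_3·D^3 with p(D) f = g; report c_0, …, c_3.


D^0 f = -(3/2)x^3 - 4x^2 + (3/2)x + 9/2
D^1 f = -(9/2)x^2 - 8x + 3/2
D^2 f = -9x - 8
D^3 f = -9
matching coefficients of g against c_0 f + c_1 Df + … from the top degree down determines the c_i
solution: c_0 = 3/2, c_1 = 0, c_2 = -1, c_3 = 2

p(D) = (3/2)·I − D^2 + 2·D^3, i.e. c_0 = 3/2, c_1 = 0, c_2 = -1, c_3 = 2


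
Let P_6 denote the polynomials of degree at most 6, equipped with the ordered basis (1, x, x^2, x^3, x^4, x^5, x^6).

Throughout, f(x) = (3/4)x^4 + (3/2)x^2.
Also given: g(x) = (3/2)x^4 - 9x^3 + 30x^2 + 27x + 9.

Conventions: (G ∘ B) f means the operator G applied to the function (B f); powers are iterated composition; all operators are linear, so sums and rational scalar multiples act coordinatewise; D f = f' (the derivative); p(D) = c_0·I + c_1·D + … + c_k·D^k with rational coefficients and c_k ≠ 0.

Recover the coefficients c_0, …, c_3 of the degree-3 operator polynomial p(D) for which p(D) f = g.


p(D) = 2·I − 3·D + 3·D^2 + 2·D^3, i.e. c_0 = 2, c_1 = -3, c_2 = 3, c_3 = 2

D^0 f = (3/4)x^4 + (3/2)x^2
D^1 f = 3x^3 + 3x
D^2 f = 9x^2 + 3
D^3 f = 18x
matching coefficients of g against c_0 f + c_1 Df + … from the top degree down determines the c_i
solution: c_0 = 2, c_1 = -3, c_2 = 3, c_3 = 2


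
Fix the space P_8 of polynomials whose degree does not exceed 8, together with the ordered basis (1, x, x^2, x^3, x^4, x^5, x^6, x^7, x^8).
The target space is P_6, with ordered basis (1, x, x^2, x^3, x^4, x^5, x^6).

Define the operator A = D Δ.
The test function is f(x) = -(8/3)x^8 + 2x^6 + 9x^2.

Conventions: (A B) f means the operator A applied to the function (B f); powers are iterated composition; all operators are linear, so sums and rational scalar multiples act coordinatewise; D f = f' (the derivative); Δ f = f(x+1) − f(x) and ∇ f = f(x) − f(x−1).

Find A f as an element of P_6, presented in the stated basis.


the image equals g(x) = -(448/3)x^6 - 448x^5 - (2060/3)x^4 - (1880/3)x^3 - 328x^2 - (268/3)x + 26/3

Δ f = -(64/3)x^7 - (224/3)x^6 - (412/3)x^5 - (470/3)x^4 - (328/3)x^3 - (134/3)x^2 + (26/3)x + 25/3
D Δ f = -(448/3)x^6 - 448x^5 - (2060/3)x^4 - (1880/3)x^3 - 328x^2 - (268/3)x + 26/3


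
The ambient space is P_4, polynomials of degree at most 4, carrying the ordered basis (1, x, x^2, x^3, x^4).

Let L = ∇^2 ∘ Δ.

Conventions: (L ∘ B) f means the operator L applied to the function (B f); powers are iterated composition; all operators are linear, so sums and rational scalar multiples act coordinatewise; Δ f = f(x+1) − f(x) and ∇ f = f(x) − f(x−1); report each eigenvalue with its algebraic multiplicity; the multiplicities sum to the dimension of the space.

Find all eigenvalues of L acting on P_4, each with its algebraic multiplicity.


image of 1: 0
image of x: 0
image of x^2: 0
image of x^3: 6
image of x^4: 24x - 12
the matrix is upper triangular; its diagonal is (0, 0, 0, 0, 0)
for a triangular matrix the eigenvalues are the diagonal entries, with algebraic multiplicity their repetition count

λ = 0 (multiplicity 5)


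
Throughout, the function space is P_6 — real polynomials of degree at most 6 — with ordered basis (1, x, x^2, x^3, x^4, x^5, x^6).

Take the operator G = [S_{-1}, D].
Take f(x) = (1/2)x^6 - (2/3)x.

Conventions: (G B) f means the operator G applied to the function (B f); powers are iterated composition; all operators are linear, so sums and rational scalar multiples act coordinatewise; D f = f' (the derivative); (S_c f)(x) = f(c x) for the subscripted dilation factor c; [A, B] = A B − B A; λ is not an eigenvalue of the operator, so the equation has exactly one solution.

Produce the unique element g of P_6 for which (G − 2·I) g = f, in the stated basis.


write g with unknown coordinates in the stated basis and equate coefficients in (G − 2·I) g = f
solving from the highest basis element down gives g = -(1/4)x^6 + (3/2)x^5 + (15/2)x^4 - 30x^3 - 90x^2 + (541/3)x + 541/3
check: G g = 3x^5 + 15x^4 - 60x^3 - 180x^2 + 360x + 1082/3
so G g − 2·g = (1/2)x^6 - (2/3)x = f ✓

the result is g(x) = -(1/4)x^6 + (3/2)x^5 + (15/2)x^4 - 30x^3 - 90x^2 + (541/3)x + 541/3


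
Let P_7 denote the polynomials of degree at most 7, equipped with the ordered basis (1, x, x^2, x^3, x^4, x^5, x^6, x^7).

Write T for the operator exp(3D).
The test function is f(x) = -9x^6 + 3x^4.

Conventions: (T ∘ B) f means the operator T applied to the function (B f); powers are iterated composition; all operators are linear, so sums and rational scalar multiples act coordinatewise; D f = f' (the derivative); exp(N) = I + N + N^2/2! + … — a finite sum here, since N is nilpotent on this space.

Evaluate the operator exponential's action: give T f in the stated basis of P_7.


the result is g(x) = -9x^6 - 162x^5 - 1212x^4 - 4824x^3 - 10773x^2 - 12798x - 6318

order-1 term: -162x^5 + 36x^3
order-2 term: -1215x^4 + 162x^2
order-3 term: -4860x^3 + 324x
order-4 term: -10935x^2 + 243
order-5 term: -13122x
order-6 term: -6561
the series for exp(3D) f terminates at order 6
exp(3D) f = -9x^6 - 162x^5 - 1212x^4 - 4824x^3 - 10773x^2 - 12798x - 6318


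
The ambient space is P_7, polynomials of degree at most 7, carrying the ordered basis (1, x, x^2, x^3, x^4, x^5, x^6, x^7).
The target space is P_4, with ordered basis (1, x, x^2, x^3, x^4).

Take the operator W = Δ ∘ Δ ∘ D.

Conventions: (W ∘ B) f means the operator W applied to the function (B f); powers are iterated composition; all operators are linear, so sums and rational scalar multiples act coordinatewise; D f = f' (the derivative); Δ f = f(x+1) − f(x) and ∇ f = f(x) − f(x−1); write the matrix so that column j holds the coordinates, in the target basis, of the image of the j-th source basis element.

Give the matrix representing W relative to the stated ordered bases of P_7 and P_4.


image of 1: 0
image of x: 0
image of x^2: 0
image of x^3: 6
image of x^4: 24x + 24
image of x^5: 60x^2 + 120x + 70
image of x^6: 120x^3 + 360x^2 + 420x + 180
image of x^7: 210x^4 + 840x^3 + 1470x^2 + 1260x + 434
each image's coordinates form column j of the matrix

the matrix is [[0, 0, 0, 6, 24, 70, 180, 434]; [0, 0, 0, 0, 24, 120, 420, 1260]; [0, 0, 0, 0, 0, 60, 360, 1470]; [0, 0, 0, 0, 0, 0, 120, 840]; [0, 0, 0, 0, 0, 0, 0, 210]] (rows listed top to bottom)


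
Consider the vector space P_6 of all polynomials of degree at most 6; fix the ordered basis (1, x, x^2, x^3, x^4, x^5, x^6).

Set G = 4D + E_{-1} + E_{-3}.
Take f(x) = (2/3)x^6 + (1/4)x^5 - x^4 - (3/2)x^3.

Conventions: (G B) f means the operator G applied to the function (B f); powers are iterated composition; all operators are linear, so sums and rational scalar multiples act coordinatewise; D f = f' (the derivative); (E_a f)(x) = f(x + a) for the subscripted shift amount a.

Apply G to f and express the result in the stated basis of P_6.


D f = 4x^5 + (5/4)x^4 - 4x^3 - (9/2)x^2
(4D) f = 16x^5 + 5x^4 - 16x^3 - 18x^2
E_{-1} f = (2/3)x^6 - (15/4)x^5 + (31/4)x^4 - (25/3)x^3 + 6x^2 - (13/4)x + 11/12
E_{-3} f = (2/3)x^6 - (47/4)x^5 + (341/4)x^4 - 327x^3 + 702x^2 - (3213/4)x + 1539/4
(4D + E_{-1} + E_{-3}) f = (4/3)x^6 + (1/2)x^5 + 98x^4 - (1054/3)x^3 + 690x^2 - (1613/2)x + 1157/3

the result is g(x) = (4/3)x^6 + (1/2)x^5 + 98x^4 - (1054/3)x^3 + 690x^2 - (1613/2)x + 1157/3


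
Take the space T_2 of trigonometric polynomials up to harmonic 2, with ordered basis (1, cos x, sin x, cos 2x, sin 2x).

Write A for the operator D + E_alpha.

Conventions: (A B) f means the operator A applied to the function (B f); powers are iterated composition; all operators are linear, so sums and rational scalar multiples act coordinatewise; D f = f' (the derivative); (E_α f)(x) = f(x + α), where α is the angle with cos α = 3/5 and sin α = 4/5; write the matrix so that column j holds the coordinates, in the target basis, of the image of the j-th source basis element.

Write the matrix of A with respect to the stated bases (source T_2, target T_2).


image of 1: 1
image of cos x: (3/5)cos x - (9/5)sin x
image of sin x: (9/5)cos x + (3/5)sin x
image of cos 2x: -(7/25)cos 2x - (74/25)sin 2x
image of sin 2x: (74/25)cos 2x - (7/25)sin 2x
each image's coordinates form column j of the matrix

the matrix is [[1, 0, 0, 0, 0]; [0, 3/5, 9/5, 0, 0]; [0, -9/5, 3/5, 0, 0]; [0, 0, 0, -7/25, 74/25]; [0, 0, 0, -74/25, -7/25]] (rows listed top to bottom)


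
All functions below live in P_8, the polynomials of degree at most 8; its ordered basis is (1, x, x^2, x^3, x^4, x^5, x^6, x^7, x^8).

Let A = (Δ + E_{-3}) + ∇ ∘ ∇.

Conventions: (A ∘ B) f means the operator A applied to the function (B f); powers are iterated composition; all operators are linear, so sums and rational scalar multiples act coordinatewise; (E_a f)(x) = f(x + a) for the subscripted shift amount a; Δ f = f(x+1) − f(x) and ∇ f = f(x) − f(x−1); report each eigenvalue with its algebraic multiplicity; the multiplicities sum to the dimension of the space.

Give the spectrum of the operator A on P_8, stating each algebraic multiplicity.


image of 1: 1
image of x: x - 2
image of x^2: x^2 - 4x + 12
image of x^3: x^3 - 6x^2 + 36x - 32
image of x^4: x^4 - 8x^3 + 72x^2 - 128x + 96
image of x^5: x^5 - 10x^4 + 120x^3 - 320x^2 + 480x - 272
image of x^6: x^6 - 12x^5 + 180x^4 - 640x^3 + 1440x^2 - 1632x + 792
image of x^7: x^7 - 14x^6 + 252x^5 - 1120x^4 + 3360x^3 - 5712x^2 + 5544x - 2312
image of x^8: x^8 - 16x^7 + 336x^6 - 1792x^5 + 6720x^4 - 15232x^3 + 22176x^2 - 18496x + 6816
the matrix is upper triangular; its diagonal is (1, 1, 1, 1, 1, 1, 1, 1, 1)
for a triangular matrix the eigenvalues are the diagonal entries, with algebraic multiplicity their repetition count

λ = 1 (multiplicity 9)


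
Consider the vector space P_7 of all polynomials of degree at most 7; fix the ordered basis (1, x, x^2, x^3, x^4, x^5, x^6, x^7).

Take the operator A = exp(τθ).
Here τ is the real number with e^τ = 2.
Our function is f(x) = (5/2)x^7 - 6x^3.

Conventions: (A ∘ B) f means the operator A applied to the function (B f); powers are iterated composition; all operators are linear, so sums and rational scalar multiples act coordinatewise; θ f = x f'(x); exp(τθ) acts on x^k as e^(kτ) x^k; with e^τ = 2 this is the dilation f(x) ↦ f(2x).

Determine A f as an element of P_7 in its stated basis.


exp(τθ) x^k = e^(kτ) x^k; with e^τ = 2 this sends x^k to 2^k x^k
x^3 ↦ 8 x^3
x^7 ↦ 128 x^7
applying this coordinatewise to f: exp(τθ) f = 320x^7 - 48x^3

g(x) = 320x^7 - 48x^3


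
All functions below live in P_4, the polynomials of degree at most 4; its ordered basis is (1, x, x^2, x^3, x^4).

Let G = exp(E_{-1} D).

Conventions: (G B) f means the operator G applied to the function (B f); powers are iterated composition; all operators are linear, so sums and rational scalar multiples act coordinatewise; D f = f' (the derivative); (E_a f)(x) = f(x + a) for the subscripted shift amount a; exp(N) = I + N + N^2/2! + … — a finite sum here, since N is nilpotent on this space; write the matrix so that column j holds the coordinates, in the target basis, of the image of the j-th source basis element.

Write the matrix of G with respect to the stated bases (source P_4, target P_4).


the matrix is [[1, 1, -1, -2, 9]; [0, 1, 2, -3, -8]; [0, 0, 1, 3, -6]; [0, 0, 0, 1, 4]; [0, 0, 0, 0, 1]] (rows listed top to bottom)

image of 1: 1
image of x: x + 1
image of x^2: x^2 + 2x - 1
image of x^3: x^3 + 3x^2 - 3x - 2
image of x^4: x^4 + 4x^3 - 6x^2 - 8x + 9
each image's coordinates form column j of the matrix


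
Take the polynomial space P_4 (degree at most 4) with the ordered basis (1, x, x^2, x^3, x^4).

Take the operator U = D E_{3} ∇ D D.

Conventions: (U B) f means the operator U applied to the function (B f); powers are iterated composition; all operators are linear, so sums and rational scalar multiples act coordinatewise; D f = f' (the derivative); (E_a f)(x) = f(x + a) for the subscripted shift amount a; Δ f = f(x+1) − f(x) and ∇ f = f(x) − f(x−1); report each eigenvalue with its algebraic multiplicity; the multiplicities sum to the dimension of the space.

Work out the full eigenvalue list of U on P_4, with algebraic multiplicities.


λ = 0 (multiplicity 5)

image of 1: 0
image of x: 0
image of x^2: 0
image of x^3: 0
image of x^4: 24
the matrix is upper triangular; its diagonal is (0, 0, 0, 0, 0)
for a triangular matrix the eigenvalues are the diagonal entries, with algebraic multiplicity their repetition count


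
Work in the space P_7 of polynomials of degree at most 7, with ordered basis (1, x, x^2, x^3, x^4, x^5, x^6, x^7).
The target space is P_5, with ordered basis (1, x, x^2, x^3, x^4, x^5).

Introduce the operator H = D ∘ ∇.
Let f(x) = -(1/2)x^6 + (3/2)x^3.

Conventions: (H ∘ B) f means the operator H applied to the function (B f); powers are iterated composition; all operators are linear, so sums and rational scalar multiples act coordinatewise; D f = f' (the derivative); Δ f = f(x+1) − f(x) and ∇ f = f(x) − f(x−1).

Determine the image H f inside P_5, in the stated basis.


∇ f = -3x^5 + (15/2)x^4 - 10x^3 + 12x^2 - (15/2)x + 2
D ∇ f = -15x^4 + 30x^3 - 30x^2 + 24x - 15/2

g(x) = -15x^4 + 30x^3 - 30x^2 + 24x - 15/2


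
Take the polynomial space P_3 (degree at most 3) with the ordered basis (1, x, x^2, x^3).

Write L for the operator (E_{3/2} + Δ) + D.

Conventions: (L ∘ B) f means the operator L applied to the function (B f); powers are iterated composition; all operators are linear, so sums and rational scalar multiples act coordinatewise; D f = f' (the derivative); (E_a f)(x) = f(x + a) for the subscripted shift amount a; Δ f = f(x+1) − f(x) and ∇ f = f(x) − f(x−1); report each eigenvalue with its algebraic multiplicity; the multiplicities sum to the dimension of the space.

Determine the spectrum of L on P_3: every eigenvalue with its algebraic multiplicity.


λ = 1 (multiplicity 4)

image of 1: 1
image of x: x + 7/2
image of x^2: x^2 + 7x + 13/4
image of x^3: x^3 + (21/2)x^2 + (39/4)x + 35/8
the matrix is upper triangular; its diagonal is (1, 1, 1, 1)
for a triangular matrix the eigenvalues are the diagonal entries, with algebraic multiplicity their repetition count


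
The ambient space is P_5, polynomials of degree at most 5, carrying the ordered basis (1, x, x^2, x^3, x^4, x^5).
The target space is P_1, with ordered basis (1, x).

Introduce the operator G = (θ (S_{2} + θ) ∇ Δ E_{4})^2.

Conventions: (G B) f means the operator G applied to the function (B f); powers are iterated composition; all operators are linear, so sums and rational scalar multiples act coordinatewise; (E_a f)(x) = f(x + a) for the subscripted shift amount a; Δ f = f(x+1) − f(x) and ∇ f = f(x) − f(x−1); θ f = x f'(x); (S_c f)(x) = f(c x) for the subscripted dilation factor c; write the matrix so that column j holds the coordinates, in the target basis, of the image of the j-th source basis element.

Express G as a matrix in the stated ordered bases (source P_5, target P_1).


image of 1: 0
image of x: 0
image of x^2: 0
image of x^3: 0
image of x^4: 0
image of x^5: 11880x
each image's coordinates form column j of the matrix

the matrix is [[0, 0, 0, 0, 0, 0]; [0, 0, 0, 0, 0, 11880]] (rows listed top to bottom)


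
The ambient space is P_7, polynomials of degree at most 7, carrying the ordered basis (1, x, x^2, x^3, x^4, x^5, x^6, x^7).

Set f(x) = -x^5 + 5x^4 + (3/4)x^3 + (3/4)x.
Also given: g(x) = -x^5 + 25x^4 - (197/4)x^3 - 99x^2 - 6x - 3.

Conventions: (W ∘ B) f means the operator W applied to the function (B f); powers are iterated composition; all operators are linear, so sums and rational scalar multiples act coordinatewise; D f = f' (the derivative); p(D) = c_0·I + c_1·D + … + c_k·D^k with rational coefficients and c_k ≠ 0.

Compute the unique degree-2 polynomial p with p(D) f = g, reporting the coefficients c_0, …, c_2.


c_0 = 1, c_1 = -4, c_2 = -3/2

D^0 f = -x^5 + 5x^4 + (3/4)x^3 + (3/4)x
D^1 f = -5x^4 + 20x^3 + (9/4)x^2 + 3/4
D^2 f = -20x^3 + 60x^2 + (9/2)x
matching coefficients of g against c_0 f + c_1 Df + … from the top degree down determines the c_i
solution: c_0 = 1, c_1 = -4, c_2 = -3/2


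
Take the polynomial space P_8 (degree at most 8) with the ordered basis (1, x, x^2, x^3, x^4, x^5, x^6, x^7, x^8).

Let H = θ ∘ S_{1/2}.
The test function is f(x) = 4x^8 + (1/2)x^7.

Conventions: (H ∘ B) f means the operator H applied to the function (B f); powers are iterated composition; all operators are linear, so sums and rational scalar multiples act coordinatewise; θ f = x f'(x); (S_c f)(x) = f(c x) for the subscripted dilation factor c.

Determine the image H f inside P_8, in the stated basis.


g(x) = (1/8)x^8 + (7/256)x^7

S_{1/2} f = (1/64)x^8 + (1/256)x^7
θ S_{1/2} f = (1/8)x^8 + (7/256)x^7


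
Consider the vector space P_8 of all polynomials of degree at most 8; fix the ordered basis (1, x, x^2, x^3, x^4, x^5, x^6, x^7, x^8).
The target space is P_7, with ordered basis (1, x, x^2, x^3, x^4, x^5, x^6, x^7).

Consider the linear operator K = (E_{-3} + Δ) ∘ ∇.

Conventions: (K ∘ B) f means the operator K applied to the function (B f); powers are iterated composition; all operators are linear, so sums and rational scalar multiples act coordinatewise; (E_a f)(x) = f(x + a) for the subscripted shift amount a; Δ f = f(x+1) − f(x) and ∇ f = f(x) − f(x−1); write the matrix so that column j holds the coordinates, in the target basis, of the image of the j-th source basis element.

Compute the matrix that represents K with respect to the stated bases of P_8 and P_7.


image of 1: 0
image of x: 1
image of x^2: 2x - 5
image of x^3: 3x^2 - 15x + 37
image of x^4: 4x^3 - 30x^2 + 148x - 173
image of x^5: 5x^4 - 50x^3 + 370x^2 - 865x + 781
image of x^6: 6x^5 - 75x^4 + 740x^3 - 2595x^2 + 4686x - 3365
image of x^7: 7x^6 - 105x^5 + 1295x^4 - 6055x^3 + 16401x^2 - 23555x + 14197
image of x^8: 8x^7 - 140x^6 + 2072x^5 - 12110x^4 + 43736x^3 - 94220x^2 + 113576x - 58973
each image's coordinates form column j of the matrix

the matrix is [[0, 1, -5, 37, -173, 781, -3365, 14197, -58973]; [0, 0, 2, -15, 148, -865, 4686, -23555, 113576]; [0, 0, 0, 3, -30, 370, -2595, 16401, -94220]; [0, 0, 0, 0, 4, -50, 740, -6055, 43736]; [0, 0, 0, 0, 0, 5, -75, 1295, -12110]; [0, 0, 0, 0, 0, 0, 6, -105, 2072]; [0, 0, 0, 0, 0, 0, 0, 7, -140]; [0, 0, 0, 0, 0, 0, 0, 0, 8]] (rows listed top to bottom)


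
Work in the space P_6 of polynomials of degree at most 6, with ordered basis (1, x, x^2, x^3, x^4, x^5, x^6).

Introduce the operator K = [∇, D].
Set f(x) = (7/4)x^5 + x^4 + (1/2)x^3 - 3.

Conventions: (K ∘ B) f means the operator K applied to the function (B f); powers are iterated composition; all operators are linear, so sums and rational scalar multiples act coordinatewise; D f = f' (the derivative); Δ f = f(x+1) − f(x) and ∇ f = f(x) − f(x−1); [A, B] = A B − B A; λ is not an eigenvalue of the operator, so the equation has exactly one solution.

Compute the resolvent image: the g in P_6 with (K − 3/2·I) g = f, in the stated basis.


write g with unknown coordinates in the stated basis and equate coefficients in (K − 3/2·I) g = f
solving from the highest basis element down gives g = -(7/6)x^5 - (2/3)x^4 - (1/3)x^3 + 2
check: K g = 0
so K g − 3/2·g = (7/4)x^5 + x^4 + (1/2)x^3 - 3 = f ✓

the result is g(x) = -(7/6)x^5 - (2/3)x^4 - (1/3)x^3 + 2


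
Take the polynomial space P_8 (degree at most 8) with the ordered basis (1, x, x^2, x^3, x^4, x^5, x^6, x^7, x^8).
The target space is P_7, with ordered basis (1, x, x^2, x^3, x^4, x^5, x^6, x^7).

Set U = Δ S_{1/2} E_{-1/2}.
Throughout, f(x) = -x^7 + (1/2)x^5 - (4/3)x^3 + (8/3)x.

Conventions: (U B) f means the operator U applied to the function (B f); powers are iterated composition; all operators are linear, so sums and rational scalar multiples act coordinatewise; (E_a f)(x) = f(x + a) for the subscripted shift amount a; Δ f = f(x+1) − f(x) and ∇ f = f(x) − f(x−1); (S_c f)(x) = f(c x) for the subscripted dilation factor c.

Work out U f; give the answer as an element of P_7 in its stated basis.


E_{-1/2} f = -x^7 + (7/2)x^6 - (19/4)x^5 + (25/8)x^4 - (109/48)x^3 + (65/32)x^2 + (329/192)x - 451/384
S_{1/2} E_{-1/2} f = -(1/128)x^7 + (7/128)x^6 - (19/128)x^5 + (25/128)x^4 - (109/384)x^3 + (65/128)x^2 + (329/384)x - 451/384
Δ S_{1/2} E_{-1/2} f = -(7/128)x^6 + (21/128)x^5 - (25/128)x^4 + (15/128)x^3 - (65/128)x^2 + (61/128)x + 451/384

the result is g(x) = -(7/128)x^6 + (21/128)x^5 - (25/128)x^4 + (15/128)x^3 - (65/128)x^2 + (61/128)x + 451/384


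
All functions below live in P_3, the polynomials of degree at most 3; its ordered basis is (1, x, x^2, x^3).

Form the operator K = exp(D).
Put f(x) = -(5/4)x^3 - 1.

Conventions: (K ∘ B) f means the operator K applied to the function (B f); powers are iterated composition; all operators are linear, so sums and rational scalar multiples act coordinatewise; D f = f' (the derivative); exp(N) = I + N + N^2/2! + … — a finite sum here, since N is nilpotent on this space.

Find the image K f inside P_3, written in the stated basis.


order-1 term: -(15/4)x^2
order-2 term: -(15/4)x
order-3 term: -5/4
the series for exp(D) f terminates at order 3
exp(D) f = -(5/4)x^3 - (15/4)x^2 - (15/4)x - 9/4

g(x) = -(5/4)x^3 - (15/4)x^2 - (15/4)x - 9/4


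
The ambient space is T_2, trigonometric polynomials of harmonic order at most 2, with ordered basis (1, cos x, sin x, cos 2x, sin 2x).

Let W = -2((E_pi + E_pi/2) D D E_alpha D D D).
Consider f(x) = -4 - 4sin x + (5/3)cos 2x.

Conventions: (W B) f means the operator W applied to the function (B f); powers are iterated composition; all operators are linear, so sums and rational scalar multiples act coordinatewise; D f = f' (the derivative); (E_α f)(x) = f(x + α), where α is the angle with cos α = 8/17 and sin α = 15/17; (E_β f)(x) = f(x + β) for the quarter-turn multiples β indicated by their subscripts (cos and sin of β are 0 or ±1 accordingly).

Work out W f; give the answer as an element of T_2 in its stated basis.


D f = -4cos x - (10/3)sin 2x
D D f = 4sin x - (20/3)cos 2x
D (D D) f = 4cos x + (40/3)sin 2x
E_alpha D (D D) f = (32/17)cos x - (60/17)sin x + (3200/289)cos 2x - (6440/867)sin 2x
D (E_alpha D) (D D) f = -(60/17)cos x - (32/17)sin x - (12880/867)cos 2x - (6400/289)sin 2x
D D (E_alpha D) (D D) f = -(32/17)cos x + (60/17)sin x - (12800/289)cos 2x + (25760/867)sin 2x
E_pi (D D) (E_alpha D) (D D) f = (32/17)cos x - (60/17)sin x - (12800/289)cos 2x + (25760/867)sin 2x
E_pi/2 (D D) (E_alpha D) (D D) f = (60/17)cos x + (32/17)sin x + (12800/289)cos 2x - (25760/867)sin 2x
(E_pi + E_pi/2) (D D) (E_alpha D) (D D) f = (92/17)cos x - (28/17)sin x
(-2((E_pi + E_pi/2) D D E_alpha D D D)) f = -(184/17)cos x + (56/17)sin x

the image equals g(x) = -(184/17)cos x + (56/17)sin x


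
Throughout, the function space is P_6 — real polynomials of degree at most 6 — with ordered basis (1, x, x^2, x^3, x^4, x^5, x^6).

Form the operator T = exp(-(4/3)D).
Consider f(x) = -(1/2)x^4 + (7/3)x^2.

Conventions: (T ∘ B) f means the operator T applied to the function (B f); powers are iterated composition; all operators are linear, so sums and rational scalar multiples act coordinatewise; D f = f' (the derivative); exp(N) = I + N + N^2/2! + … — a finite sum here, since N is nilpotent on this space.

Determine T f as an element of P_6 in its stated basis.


g(x) = -(1/2)x^4 + (8/3)x^3 - 3x^2 - (40/27)x + 208/81

order-1 term: (8/3)x^3 - (56/9)x
order-2 term: -(16/3)x^2 + 112/27
order-3 term: (128/27)x
order-4 term: -128/81
the series for exp(-(4/3)D) f terminates at order 4
exp(-(4/3)D) f = -(1/2)x^4 + (8/3)x^3 - 3x^2 - (40/27)x + 208/81
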